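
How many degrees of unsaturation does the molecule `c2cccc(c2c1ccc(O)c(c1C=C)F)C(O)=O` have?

10

Molecular formula from the SMILES: C15H11FO3.
DoU = (2C + 2 + N − H − X)/2 = (2·15 + 2 + 0 − 11 − 1)/2 = 20/2 = 10.
(Structurally: 2 ring(s) + 8 π bond(s) = 10.)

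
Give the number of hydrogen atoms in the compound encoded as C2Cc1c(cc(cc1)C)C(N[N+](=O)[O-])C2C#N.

Hydrogens are implicit in SMILES; fill each atom to its normal valence:
  3 × C (aromatic): 1 H each → 3
  3 × C (aromatic): no H
  2 × C: 2 H each → 4
  2 × C: 1 H each → 2
  1 × C: 3 H
  1 × C: no H
  1 × N: 1 H
  1 × N: no H
  1 × N (charge +1): no H
  1 × O: no H
  1 × O (charge -1): no H
  Total hydrogens = 13.

13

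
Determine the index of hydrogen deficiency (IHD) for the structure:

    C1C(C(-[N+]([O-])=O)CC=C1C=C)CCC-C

Molecular formula from the SMILES: C12H19NO2.
DoU = (2C + 2 + N − H − X)/2 = (2·12 + 2 + 1 − 19 − 0)/2 = 8/2 = 4.
(Structurally: 1 ring(s) + 3 π bond(s) = 4.)

4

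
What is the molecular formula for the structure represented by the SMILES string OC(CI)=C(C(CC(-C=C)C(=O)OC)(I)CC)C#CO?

Heavy atoms from the SMILES: 14 C, 2 I, 4 O.
Implicit hydrogens by atom environment:
  6 × C: no H
  4 × C: 2 H each → 8
  2 × C: 3 H each → 6
  2 × C: 1 H each → 2
  2 × I: no H
  2 × O: 1 H each → 2
  2 × O: no H
  Total hydrogens = 18.
Molecular formula: C14H18I2O4

C14H18I2O4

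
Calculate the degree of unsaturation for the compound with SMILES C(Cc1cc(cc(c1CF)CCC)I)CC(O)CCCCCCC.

Molecular formula from the SMILES: C21H34FIO.
DoU = (2C + 2 + N − H − X)/2 = (2·21 + 2 + 0 − 34 − 2)/2 = 8/2 = 4.
(Structurally: 1 ring(s) + 3 π bond(s) = 4.)

4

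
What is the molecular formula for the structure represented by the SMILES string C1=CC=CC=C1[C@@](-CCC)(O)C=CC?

C13H18O

Heavy atoms from the SMILES: 13 C, 1 O.
Implicit hydrogens by atom environment:
  5 × C (aromatic): 1 H each → 5
  2 × C: 3 H each → 6
  2 × C: 2 H each → 4
  2 × C: 1 H each → 2
  1 × C: no H
  1 × C (aromatic): no H
  1 × O: 1 H
  Total hydrogens = 18.
Molecular formula: C13H18O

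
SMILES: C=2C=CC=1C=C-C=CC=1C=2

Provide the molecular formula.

C10H8

Heavy atoms from the SMILES: 10 C.
Implicit hydrogens by atom environment:
  8 × C (aromatic): 1 H each → 8
  2 × C (aromatic): no H
  Total hydrogens = 8.
Molecular formula: C10H8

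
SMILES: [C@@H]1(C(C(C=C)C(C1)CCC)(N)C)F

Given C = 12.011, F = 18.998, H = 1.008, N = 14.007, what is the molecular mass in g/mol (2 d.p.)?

185.29

Molecular formula: C11H20FN.
M = 11×12.011 + 1×18.998 + 20×1.008 + 1×14.007 = 185.29 g/mol.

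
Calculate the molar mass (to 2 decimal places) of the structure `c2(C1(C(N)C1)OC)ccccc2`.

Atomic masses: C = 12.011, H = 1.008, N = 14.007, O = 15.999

163.22

Molecular formula: C10H13NO.
M = 10×12.011 + 13×1.008 + 1×14.007 + 1×15.999 = 163.22 g/mol.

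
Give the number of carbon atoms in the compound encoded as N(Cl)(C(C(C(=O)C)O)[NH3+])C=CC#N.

The symbol for carbon appears 7 times in the SMILES. (Cl is a single chlorine, not C + l.)

7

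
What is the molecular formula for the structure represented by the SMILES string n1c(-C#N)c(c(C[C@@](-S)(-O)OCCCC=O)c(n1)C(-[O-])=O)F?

C12H11FN3O5S-

Heavy atoms from the SMILES: 12 C, 1 F, 3 N, 5 O, 1 S.
Implicit hydrogens by atom environment:
  4 × C: 2 H each → 8
  4 × C (aromatic): no H
  3 × C: no H
  3 × O: no H
  2 × N (aromatic): no H
  1 × C: 1 H
  1 × F: no H
  1 × N: no H
  1 × O: 1 H
  1 × O (charge -1): no H
  1 × S: 1 H
  Total hydrogens = 11.
Net charge -1.
Molecular formula: C12H11FN3O5S-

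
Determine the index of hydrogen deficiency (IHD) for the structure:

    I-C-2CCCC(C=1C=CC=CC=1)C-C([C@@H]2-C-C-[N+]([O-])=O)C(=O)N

Molecular formula from the SMILES: C17H23IN2O3.
DoU = (2C + 2 + N − H − X)/2 = (2·17 + 2 + 2 − 23 − 1)/2 = 14/2 = 7.
(Structurally: 2 ring(s) + 5 π bond(s) = 7.)

7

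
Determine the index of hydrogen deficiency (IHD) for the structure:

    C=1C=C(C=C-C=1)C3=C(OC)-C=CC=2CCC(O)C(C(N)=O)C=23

Molecular formula from the SMILES: C18H19NO3.
DoU = (2C + 2 + N − H − X)/2 = (2·18 + 2 + 1 − 19 − 0)/2 = 20/2 = 10.
(Structurally: 3 ring(s) + 7 π bond(s) = 10.)

10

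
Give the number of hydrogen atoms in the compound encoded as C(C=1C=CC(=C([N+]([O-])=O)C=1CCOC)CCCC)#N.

Hydrogens are implicit in SMILES; fill each atom to its normal valence:
  5 × C: 2 H each → 10
  4 × C (aromatic): no H
  2 × C: 3 H each → 6
  2 × C (aromatic): 1 H each → 2
  2 × O: no H
  1 × C: no H
  1 × N (charge +1): no H
  1 × N: no H
  1 × O (charge -1): no H
  Total hydrogens = 18.

18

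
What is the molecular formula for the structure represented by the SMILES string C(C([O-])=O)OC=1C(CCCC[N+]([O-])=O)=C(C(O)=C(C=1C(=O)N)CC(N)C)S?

C16H22N3O7S-

Heavy atoms from the SMILES: 16 C, 3 N, 7 O, 1 S.
Implicit hydrogens by atom environment:
  6 × C: 2 H each → 12
  6 × C (aromatic): no H
  4 × O: no H
  2 × C: no H
  2 × N: 2 H each → 4
  2 × O (charge -1): no H
  1 × C: 3 H
  1 × C: 1 H
  1 × N (charge +1): no H
  1 × O: 1 H
  1 × S: 1 H
  Total hydrogens = 22.
Net charge -1.
Molecular formula: C16H22N3O7S-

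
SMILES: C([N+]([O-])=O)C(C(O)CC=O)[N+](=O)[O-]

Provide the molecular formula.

Heavy atoms from the SMILES: 5 C, 2 N, 6 O.
Implicit hydrogens by atom environment:
  3 × C: 1 H each → 3
  3 × O: no H
  2 × C: 2 H each → 4
  2 × N (charge +1): no H
  2 × O (charge -1): no H
  1 × O: 1 H
  Total hydrogens = 8.
Molecular formula: C5H8N2O6

C5H8N2O6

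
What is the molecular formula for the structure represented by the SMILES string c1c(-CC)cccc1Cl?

Heavy atoms from the SMILES: 8 C, 1 Cl.
Implicit hydrogens by atom environment:
  4 × C (aromatic): 1 H each → 4
  2 × C (aromatic): no H
  1 × C: 3 H
  1 × C: 2 H
  1 × Cl: no H
  Total hydrogens = 9.
Molecular formula: C8H9Cl

C8H9Cl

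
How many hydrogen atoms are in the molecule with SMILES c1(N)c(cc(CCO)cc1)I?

10

Hydrogens are implicit in SMILES; fill each atom to its normal valence:
  3 × C (aromatic): 1 H each → 3
  3 × C (aromatic): no H
  2 × C: 2 H each → 4
  1 × I: no H
  1 × N: 2 H
  1 × O: 1 H
  Total hydrogens = 10.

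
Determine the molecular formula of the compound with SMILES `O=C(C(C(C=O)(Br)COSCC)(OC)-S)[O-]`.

Heavy atoms from the SMILES: 1 Br, 8 C, 5 O, 2 S.
Implicit hydrogens by atom environment:
  4 × O: no H
  3 × C: no H
  2 × C: 3 H each → 6
  2 × C: 2 H each → 4
  1 × Br: no H
  1 × C: 1 H
  1 × O (charge -1): no H
  1 × S: 1 H
  1 × S: no H
  Total hydrogens = 12.
Net charge -1.
Molecular formula: C8H12BrO5S2-

C8H12BrO5S2-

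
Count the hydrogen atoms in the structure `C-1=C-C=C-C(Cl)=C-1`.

Hydrogens are implicit in SMILES; fill each atom to its normal valence:
  5 × C (aromatic): 1 H each → 5
  1 × C (aromatic): no H
  1 × Cl: no H
  Total hydrogens = 5.

5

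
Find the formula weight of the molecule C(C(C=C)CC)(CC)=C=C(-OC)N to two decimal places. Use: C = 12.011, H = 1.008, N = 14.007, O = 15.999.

Molecular formula: C11H19NO.
M = 11×12.011 + 19×1.008 + 1×14.007 + 1×15.999 = 181.28 g/mol.

181.28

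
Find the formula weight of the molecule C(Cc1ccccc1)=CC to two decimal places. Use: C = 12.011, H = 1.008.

Molecular formula: C10H12.
M = 10×12.011 + 12×1.008 = 132.21 g/mol.

132.21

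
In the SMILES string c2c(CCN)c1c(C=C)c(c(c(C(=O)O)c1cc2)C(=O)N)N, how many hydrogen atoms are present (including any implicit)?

17

Hydrogens are implicit in SMILES; fill each atom to its normal valence:
  7 × C (aromatic): no H
  3 × C: 2 H each → 6
  3 × C (aromatic): 1 H each → 3
  3 × N: 2 H each → 6
  2 × C: no H
  2 × O: no H
  1 × C: 1 H
  1 × O: 1 H
  Total hydrogens = 17.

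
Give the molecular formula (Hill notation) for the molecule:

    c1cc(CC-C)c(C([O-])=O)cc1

Heavy atoms from the SMILES: 10 C, 2 O.
Implicit hydrogens by atom environment:
  4 × C (aromatic): 1 H each → 4
  2 × C: 2 H each → 4
  2 × C (aromatic): no H
  1 × C: 3 H
  1 × C: no H
  1 × O: no H
  1 × O (charge -1): no H
  Total hydrogens = 11.
Net charge -1.
Molecular formula: C10H11O2-

C10H11O2-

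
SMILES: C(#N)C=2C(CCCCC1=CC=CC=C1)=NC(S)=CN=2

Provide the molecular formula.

C15H15N3S

Heavy atoms from the SMILES: 15 C, 3 N, 1 S.
Implicit hydrogens by atom environment:
  6 × C (aromatic): 1 H each → 6
  4 × C: 2 H each → 8
  4 × C (aromatic): no H
  2 × N (aromatic): no H
  1 × C: no H
  1 × N: no H
  1 × S: 1 H
  Total hydrogens = 15.
Molecular formula: C15H15N3S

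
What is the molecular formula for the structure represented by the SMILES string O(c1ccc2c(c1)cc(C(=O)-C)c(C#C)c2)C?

C15H12O2

Heavy atoms from the SMILES: 15 C, 2 O.
Implicit hydrogens by atom environment:
  5 × C (aromatic): 1 H each → 5
  5 × C (aromatic): no H
  2 × C: 3 H each → 6
  2 × C: no H
  2 × O: no H
  1 × C: 1 H
  Total hydrogens = 12.
Molecular formula: C15H12O2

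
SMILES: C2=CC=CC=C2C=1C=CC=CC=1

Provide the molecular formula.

Heavy atoms from the SMILES: 12 C.
Implicit hydrogens by atom environment:
  10 × C (aromatic): 1 H each → 10
  2 × C (aromatic): no H
  Total hydrogens = 10.
Molecular formula: C12H10

C12H10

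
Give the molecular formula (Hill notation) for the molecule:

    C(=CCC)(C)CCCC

C9H18

Heavy atoms from the SMILES: 9 C.
Implicit hydrogens by atom environment:
  4 × C: 2 H each → 8
  3 × C: 3 H each → 9
  1 × C: 1 H
  1 × C: no H
  Total hydrogens = 18.
Molecular formula: C9H18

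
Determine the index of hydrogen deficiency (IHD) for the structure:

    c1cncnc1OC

4

Molecular formula from the SMILES: C5H6N2O.
DoU = (2C + 2 + N − H − X)/2 = (2·5 + 2 + 2 − 6 − 0)/2 = 8/2 = 4.
(Structurally: 1 ring(s) + 3 π bond(s) = 4.)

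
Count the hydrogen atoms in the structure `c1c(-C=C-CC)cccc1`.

12

Hydrogens are implicit in SMILES; fill each atom to its normal valence:
  5 × C (aromatic): 1 H each → 5
  2 × C: 1 H each → 2
  1 × C: 3 H
  1 × C: 2 H
  1 × C (aromatic): no H
  Total hydrogens = 12.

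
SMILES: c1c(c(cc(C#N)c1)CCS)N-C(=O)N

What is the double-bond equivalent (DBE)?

Molecular formula from the SMILES: C10H11N3OS.
DoU = (2C + 2 + N − H − X)/2 = (2·10 + 2 + 3 − 11 − 0)/2 = 14/2 = 7.
(Structurally: 1 ring(s) + 6 π bond(s) = 7.)

7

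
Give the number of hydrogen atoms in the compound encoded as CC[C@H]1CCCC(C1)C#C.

16

Hydrogens are implicit in SMILES; fill each atom to its normal valence:
  5 × C: 2 H each → 10
  3 × C: 1 H each → 3
  1 × C: 3 H
  1 × C: no H
  Total hydrogens = 16.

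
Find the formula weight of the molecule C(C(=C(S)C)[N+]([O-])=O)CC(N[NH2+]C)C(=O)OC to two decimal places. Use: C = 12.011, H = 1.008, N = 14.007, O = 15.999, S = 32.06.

264.32

Molecular formula: C9H18N3O4S+.
M = 9×12.011 + 18×1.008 + 3×14.007 + 4×15.999 + 1×32.06 = 264.32 g/mol.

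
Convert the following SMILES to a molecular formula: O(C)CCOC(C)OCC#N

Heavy atoms from the SMILES: 7 C, 1 N, 3 O.
Implicit hydrogens by atom environment:
  3 × C: 2 H each → 6
  3 × O: no H
  2 × C: 3 H each → 6
  1 × C: 1 H
  1 × C: no H
  1 × N: no H
  Total hydrogens = 13.
Molecular formula: C7H13NO3

C7H13NO3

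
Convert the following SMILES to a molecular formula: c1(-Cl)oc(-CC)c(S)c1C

Heavy atoms from the SMILES: 7 C, 1 Cl, 1 O, 1 S.
Implicit hydrogens by atom environment:
  4 × C (aromatic): no H
  2 × C: 3 H each → 6
  1 × C: 2 H
  1 × Cl: no H
  1 × O (aromatic): no H
  1 × S: 1 H
  Total hydrogens = 9.
Molecular formula: C7H9ClOS

C7H9ClOS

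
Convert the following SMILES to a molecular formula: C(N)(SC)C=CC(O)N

C5H12N2OS

Heavy atoms from the SMILES: 5 C, 2 N, 1 O, 1 S.
Implicit hydrogens by atom environment:
  4 × C: 1 H each → 4
  2 × N: 2 H each → 4
  1 × C: 3 H
  1 × O: 1 H
  1 × S: no H
  Total hydrogens = 12.
Molecular formula: C5H12N2OS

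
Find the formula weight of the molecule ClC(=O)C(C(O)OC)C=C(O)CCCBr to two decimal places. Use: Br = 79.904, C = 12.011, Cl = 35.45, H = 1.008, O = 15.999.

301.56

Molecular formula: C9H14BrClO4.
M = 1×79.904 + 9×12.011 + 1×35.45 + 14×1.008 + 4×15.999 = 301.56 g/mol.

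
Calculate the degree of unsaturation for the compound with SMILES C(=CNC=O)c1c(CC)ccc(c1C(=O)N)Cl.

Molecular formula from the SMILES: C12H13ClN2O2.
DoU = (2C + 2 + N − H − X)/2 = (2·12 + 2 + 2 − 13 − 1)/2 = 14/2 = 7.
(Structurally: 1 ring(s) + 6 π bond(s) = 7.)

7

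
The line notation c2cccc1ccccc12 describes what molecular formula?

Heavy atoms from the SMILES: 10 C.
Implicit hydrogens by atom environment:
  8 × C (aromatic): 1 H each → 8
  2 × C (aromatic): no H
  Total hydrogens = 8.
Molecular formula: C10H8

C10H8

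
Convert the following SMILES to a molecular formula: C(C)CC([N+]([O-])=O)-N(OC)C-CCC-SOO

Heavy atoms from the SMILES: 9 C, 2 N, 5 O, 1 S.
Implicit hydrogens by atom environment:
  6 × C: 2 H each → 12
  3 × O: no H
  2 × C: 3 H each → 6
  1 × C: 1 H
  1 × N: no H
  1 × N (charge +1): no H
  1 × O: 1 H
  1 × O (charge -1): no H
  1 × S: no H
  Total hydrogens = 20.
Molecular formula: C9H20N2O5S

C9H20N2O5S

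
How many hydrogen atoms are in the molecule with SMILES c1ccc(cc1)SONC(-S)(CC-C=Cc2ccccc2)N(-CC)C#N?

23

Hydrogens are implicit in SMILES; fill each atom to its normal valence:
  10 × C (aromatic): 1 H each → 10
  3 × C: 2 H each → 6
  2 × C: 1 H each → 2
  2 × C: no H
  2 × C (aromatic): no H
  2 × N: no H
  1 × C: 3 H
  1 × N: 1 H
  1 × O: no H
  1 × S: 1 H
  1 × S: no H
  Total hydrogens = 23.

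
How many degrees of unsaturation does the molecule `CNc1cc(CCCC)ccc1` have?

4

Molecular formula from the SMILES: C11H17N.
DoU = (2C + 2 + N − H − X)/2 = (2·11 + 2 + 1 − 17 − 0)/2 = 8/2 = 4.
(Structurally: 1 ring(s) + 3 π bond(s) = 4.)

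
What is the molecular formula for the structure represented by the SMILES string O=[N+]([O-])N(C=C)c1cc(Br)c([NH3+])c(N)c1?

Heavy atoms from the SMILES: 1 Br, 8 C, 4 N, 2 O.
Implicit hydrogens by atom environment:
  4 × C (aromatic): no H
  2 × C (aromatic): 1 H each → 2
  1 × Br: no H
  1 × C: 2 H
  1 × C: 1 H
  1 × N (charge +1): 3 H
  1 × N: 2 H
  1 × N: no H
  1 × N (charge +1): no H
  1 × O: no H
  1 × O (charge -1): no H
  Total hydrogens = 10.
Net charge +1.
Molecular formula: C8H10BrN4O2+

C8H10BrN4O2+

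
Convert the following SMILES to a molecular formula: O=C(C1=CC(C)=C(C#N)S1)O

Heavy atoms from the SMILES: 7 C, 1 N, 2 O, 1 S.
Implicit hydrogens by atom environment:
  3 × C (aromatic): no H
  2 × C: no H
  1 × C: 3 H
  1 × C (aromatic): 1 H
  1 × N: no H
  1 × O: 1 H
  1 × O: no H
  1 × S (aromatic): no H
  Total hydrogens = 5.
Molecular formula: C7H5NO2S

C7H5NO2S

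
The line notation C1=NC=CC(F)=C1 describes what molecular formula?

C5H4FN

Heavy atoms from the SMILES: 5 C, 1 F, 1 N.
Implicit hydrogens by atom environment:
  4 × C (aromatic): 1 H each → 4
  1 × C (aromatic): no H
  1 × F: no H
  1 × N (aromatic): no H
  Total hydrogens = 4.
Molecular formula: C5H4FN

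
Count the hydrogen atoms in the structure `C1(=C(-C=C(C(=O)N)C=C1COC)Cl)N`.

11

Hydrogens are implicit in SMILES; fill each atom to its normal valence:
  4 × C (aromatic): no H
  2 × C (aromatic): 1 H each → 2
  2 × N: 2 H each → 4
  2 × O: no H
  1 × C: 3 H
  1 × C: 2 H
  1 × C: no H
  1 × Cl: no H
  Total hydrogens = 11.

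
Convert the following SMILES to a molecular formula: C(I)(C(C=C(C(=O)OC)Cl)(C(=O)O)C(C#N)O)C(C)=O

Heavy atoms from the SMILES: 11 C, 1 Cl, 1 I, 1 N, 6 O.
Implicit hydrogens by atom environment:
  6 × C: no H
  4 × O: no H
  3 × C: 1 H each → 3
  2 × C: 3 H each → 6
  2 × O: 1 H each → 2
  1 × Cl: no H
  1 × I: no H
  1 × N: no H
  Total hydrogens = 11.
Molecular formula: C11H11ClINO6

C11H11ClINO6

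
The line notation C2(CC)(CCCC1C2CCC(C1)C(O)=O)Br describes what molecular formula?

C13H21BrO2

Heavy atoms from the SMILES: 1 Br, 13 C, 2 O.
Implicit hydrogens by atom environment:
  7 × C: 2 H each → 14
  3 × C: 1 H each → 3
  2 × C: no H
  1 × Br: no H
  1 × C: 3 H
  1 × O: 1 H
  1 × O: no H
  Total hydrogens = 21.
Molecular formula: C13H21BrO2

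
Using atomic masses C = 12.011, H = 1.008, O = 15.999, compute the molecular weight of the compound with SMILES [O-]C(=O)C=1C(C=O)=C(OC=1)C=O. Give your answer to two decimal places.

167.10

Molecular formula: C7H3O5-.
M = 7×12.011 + 3×1.008 + 5×15.999 = 167.10 g/mol.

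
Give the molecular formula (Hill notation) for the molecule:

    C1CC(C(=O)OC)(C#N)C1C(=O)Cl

C8H8ClNO3

Heavy atoms from the SMILES: 8 C, 1 Cl, 1 N, 3 O.
Implicit hydrogens by atom environment:
  4 × C: no H
  3 × O: no H
  2 × C: 2 H each → 4
  1 × C: 3 H
  1 × C: 1 H
  1 × Cl: no H
  1 × N: no H
  Total hydrogens = 8.
Molecular formula: C8H8ClNO3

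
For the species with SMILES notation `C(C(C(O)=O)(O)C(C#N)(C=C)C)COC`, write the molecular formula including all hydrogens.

C10H15NO4

Heavy atoms from the SMILES: 10 C, 1 N, 4 O.
Implicit hydrogens by atom environment:
  4 × C: no H
  3 × C: 2 H each → 6
  2 × C: 3 H each → 6
  2 × O: 1 H each → 2
  2 × O: no H
  1 × C: 1 H
  1 × N: no H
  Total hydrogens = 15.
Molecular formula: C10H15NO4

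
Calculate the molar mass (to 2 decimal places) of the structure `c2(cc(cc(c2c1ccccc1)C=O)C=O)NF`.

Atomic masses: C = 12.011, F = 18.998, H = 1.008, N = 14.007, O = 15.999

Molecular formula: C14H10FNO2.
M = 14×12.011 + 1×18.998 + 10×1.008 + 1×14.007 + 2×15.999 = 243.24 g/mol.

243.24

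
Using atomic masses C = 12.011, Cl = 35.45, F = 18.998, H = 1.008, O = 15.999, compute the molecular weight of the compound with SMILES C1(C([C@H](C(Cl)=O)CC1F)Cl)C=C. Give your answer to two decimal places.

211.06

Molecular formula: C8H9Cl2FO.
M = 8×12.011 + 2×35.45 + 1×18.998 + 9×1.008 + 1×15.999 = 211.06 g/mol.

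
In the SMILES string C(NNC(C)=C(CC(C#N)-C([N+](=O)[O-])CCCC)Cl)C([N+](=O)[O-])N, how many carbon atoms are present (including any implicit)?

13

The symbol for carbon appears 13 times in the SMILES. (Cl is a single chlorine, not C + l.)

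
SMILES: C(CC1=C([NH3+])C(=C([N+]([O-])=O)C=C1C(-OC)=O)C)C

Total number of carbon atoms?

12

The symbol for carbon appears 12 times in the SMILES.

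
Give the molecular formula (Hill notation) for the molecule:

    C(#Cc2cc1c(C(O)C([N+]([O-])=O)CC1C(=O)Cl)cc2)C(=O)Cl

C14H9Cl2NO5

Heavy atoms from the SMILES: 14 C, 2 Cl, 1 N, 5 O.
Implicit hydrogens by atom environment:
  4 × C: no H
  3 × C (aromatic): 1 H each → 3
  3 × C: 1 H each → 3
  3 × C (aromatic): no H
  3 × O: no H
  2 × Cl: no H
  1 × C: 2 H
  1 × N (charge +1): no H
  1 × O: 1 H
  1 × O (charge -1): no H
  Total hydrogens = 9.
Molecular formula: C14H9Cl2NO5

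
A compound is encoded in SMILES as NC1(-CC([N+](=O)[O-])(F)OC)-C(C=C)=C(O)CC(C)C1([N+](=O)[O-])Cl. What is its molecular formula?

Heavy atoms from the SMILES: 12 C, 1 Cl, 1 F, 3 N, 6 O.
Implicit hydrogens by atom environment:
  5 × C: no H
  3 × C: 2 H each → 6
  3 × O: no H
  2 × C: 3 H each → 6
  2 × C: 1 H each → 2
  2 × N (charge +1): no H
  2 × O (charge -1): no H
  1 × Cl: no H
  1 × F: no H
  1 × N: 2 H
  1 × O: 1 H
  Total hydrogens = 17.
Molecular formula: C12H17ClFN3O6

C12H17ClFN3O6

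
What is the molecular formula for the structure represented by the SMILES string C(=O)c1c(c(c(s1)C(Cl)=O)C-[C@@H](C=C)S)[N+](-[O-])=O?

C10H8ClNO4S2

Heavy atoms from the SMILES: 10 C, 1 Cl, 1 N, 4 O, 2 S.
Implicit hydrogens by atom environment:
  4 × C (aromatic): no H
  3 × C: 1 H each → 3
  3 × O: no H
  2 × C: 2 H each → 4
  1 × C: no H
  1 × Cl: no H
  1 × N (charge +1): no H
  1 × O (charge -1): no H
  1 × S: 1 H
  1 × S (aromatic): no H
  Total hydrogens = 8.
Molecular formula: C10H8ClNO4S2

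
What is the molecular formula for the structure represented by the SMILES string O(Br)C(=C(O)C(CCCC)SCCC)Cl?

C10H18BrClO2S

Heavy atoms from the SMILES: 1 Br, 10 C, 1 Cl, 2 O, 1 S.
Implicit hydrogens by atom environment:
  5 × C: 2 H each → 10
  2 × C: 3 H each → 6
  2 × C: no H
  1 × Br: no H
  1 × C: 1 H
  1 × Cl: no H
  1 × O: 1 H
  1 × O: no H
  1 × S: no H
  Total hydrogens = 18.
Molecular formula: C10H18BrClO2S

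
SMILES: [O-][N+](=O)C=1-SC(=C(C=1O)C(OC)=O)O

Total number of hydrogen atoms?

5

Hydrogens are implicit in SMILES; fill each atom to its normal valence:
  4 × C (aromatic): no H
  3 × O: no H
  2 × O: 1 H each → 2
  1 × C: 3 H
  1 × C: no H
  1 × N (charge +1): no H
  1 × O (charge -1): no H
  1 × S (aromatic): no H
  Total hydrogens = 5.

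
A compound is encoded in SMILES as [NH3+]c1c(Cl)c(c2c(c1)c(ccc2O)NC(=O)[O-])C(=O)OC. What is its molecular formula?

C13H11ClN2O5

Heavy atoms from the SMILES: 13 C, 1 Cl, 2 N, 5 O.
Implicit hydrogens by atom environment:
  7 × C (aromatic): no H
  3 × C (aromatic): 1 H each → 3
  3 × O: no H
  2 × C: no H
  1 × C: 3 H
  1 × Cl: no H
  1 × N (charge +1): 3 H
  1 × N: 1 H
  1 × O: 1 H
  1 × O (charge -1): no H
  Total hydrogens = 11.
Molecular formula: C13H11ClN2O5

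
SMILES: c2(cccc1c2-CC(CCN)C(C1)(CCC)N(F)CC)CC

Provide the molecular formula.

Heavy atoms from the SMILES: 19 C, 1 F, 2 N.
Implicit hydrogens by atom environment:
  8 × C: 2 H each → 16
  3 × C: 3 H each → 9
  3 × C (aromatic): 1 H each → 3
  3 × C (aromatic): no H
  1 × C: 1 H
  1 × C: no H
  1 × F: no H
  1 × N: 2 H
  1 × N: no H
  Total hydrogens = 31.
Molecular formula: C19H31FN2

C19H31FN2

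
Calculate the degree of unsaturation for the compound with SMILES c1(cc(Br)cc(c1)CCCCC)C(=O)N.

5

Molecular formula from the SMILES: C12H16BrNO.
DoU = (2C + 2 + N − H − X)/2 = (2·12 + 2 + 1 − 16 − 1)/2 = 10/2 = 5.
(Structurally: 1 ring(s) + 4 π bond(s) = 5.)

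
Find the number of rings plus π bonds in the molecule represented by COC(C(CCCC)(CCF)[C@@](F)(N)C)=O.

Molecular formula from the SMILES: C11H21F2NO2.
DoU = (2C + 2 + N − H − X)/2 = (2·11 + 2 + 1 − 21 − 2)/2 = 2/2 = 1.
(Structurally: 0 ring(s) + 1 π bond(s) = 1.)

1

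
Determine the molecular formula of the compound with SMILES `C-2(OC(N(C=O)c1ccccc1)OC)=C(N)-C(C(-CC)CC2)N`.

Heavy atoms from the SMILES: 17 C, 3 N, 3 O.
Implicit hydrogens by atom environment:
  5 × C (aromatic): 1 H each → 5
  4 × C: 1 H each → 4
  3 × C: 2 H each → 6
  3 × O: no H
  2 × C: 3 H each → 6
  2 × C: no H
  2 × N: 2 H each → 4
  1 × C (aromatic): no H
  1 × N: no H
  Total hydrogens = 25.
Molecular formula: C17H25N3O3

C17H25N3O3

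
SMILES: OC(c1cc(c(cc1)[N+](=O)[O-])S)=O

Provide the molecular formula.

C7H5NO4S

Heavy atoms from the SMILES: 7 C, 1 N, 4 O, 1 S.
Implicit hydrogens by atom environment:
  3 × C (aromatic): 1 H each → 3
  3 × C (aromatic): no H
  2 × O: no H
  1 × C: no H
  1 × N (charge +1): no H
  1 × O: 1 H
  1 × O (charge -1): no H
  1 × S: 1 H
  Total hydrogens = 5.
Molecular formula: C7H5NO4S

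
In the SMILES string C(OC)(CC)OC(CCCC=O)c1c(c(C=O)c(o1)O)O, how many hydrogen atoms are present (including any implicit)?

Hydrogens are implicit in SMILES; fill each atom to its normal valence:
  4 × C: 2 H each → 8
  4 × C: 1 H each → 4
  4 × C (aromatic): no H
  4 × O: no H
  2 × C: 3 H each → 6
  2 × O: 1 H each → 2
  1 × O (aromatic): no H
  Total hydrogens = 20.

20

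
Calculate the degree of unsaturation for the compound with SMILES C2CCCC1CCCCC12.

2

Molecular formula from the SMILES: C10H18.
DoU = (2C + 2 + N − H − X)/2 = (2·10 + 2 + 0 − 18 − 0)/2 = 4/2 = 2.
(Structurally: 2 ring(s) + 0 π bond(s) = 2.)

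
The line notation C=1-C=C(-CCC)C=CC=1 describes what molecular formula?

C9H12

Heavy atoms from the SMILES: 9 C.
Implicit hydrogens by atom environment:
  5 × C (aromatic): 1 H each → 5
  2 × C: 2 H each → 4
  1 × C: 3 H
  1 × C (aromatic): no H
  Total hydrogens = 12.
Molecular formula: C9H12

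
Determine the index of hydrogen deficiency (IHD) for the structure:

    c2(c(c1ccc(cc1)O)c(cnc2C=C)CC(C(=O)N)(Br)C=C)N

11

Molecular formula from the SMILES: C18H18BrN3O2.
DoU = (2C + 2 + N − H − X)/2 = (2·18 + 2 + 3 − 18 − 1)/2 = 22/2 = 11.
(Structurally: 2 ring(s) + 9 π bond(s) = 11.)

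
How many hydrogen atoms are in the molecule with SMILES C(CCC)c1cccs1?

12

Hydrogens are implicit in SMILES; fill each atom to its normal valence:
  3 × C: 2 H each → 6
  3 × C (aromatic): 1 H each → 3
  1 × C: 3 H
  1 × C (aromatic): no H
  1 × S (aromatic): no H
  Total hydrogens = 12.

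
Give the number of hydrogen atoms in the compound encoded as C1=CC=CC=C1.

6

Hydrogens are implicit in SMILES; fill each atom to its normal valence:
  6 × C (aromatic): 1 H each → 6
  Total hydrogens = 6.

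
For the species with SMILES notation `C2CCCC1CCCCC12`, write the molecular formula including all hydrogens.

Heavy atoms from the SMILES: 10 C.
Implicit hydrogens by atom environment:
  8 × C: 2 H each → 16
  2 × C: 1 H each → 2
  Total hydrogens = 18.
Molecular formula: C10H18

C10H18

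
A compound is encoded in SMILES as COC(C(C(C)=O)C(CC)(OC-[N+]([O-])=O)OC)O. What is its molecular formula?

Heavy atoms from the SMILES: 10 C, 1 N, 7 O.
Implicit hydrogens by atom environment:
  5 × O: no H
  4 × C: 3 H each → 12
  2 × C: 2 H each → 4
  2 × C: 1 H each → 2
  2 × C: no H
  1 × N (charge +1): no H
  1 × O: 1 H
  1 × O (charge -1): no H
  Total hydrogens = 19.
Molecular formula: C10H19NO7

C10H19NO7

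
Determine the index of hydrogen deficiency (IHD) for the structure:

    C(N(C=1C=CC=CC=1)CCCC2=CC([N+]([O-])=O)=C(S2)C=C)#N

Molecular formula from the SMILES: C16H15N3O2S.
DoU = (2C + 2 + N − H − X)/2 = (2·16 + 2 + 3 − 15 − 0)/2 = 22/2 = 11.
(Structurally: 2 ring(s) + 9 π bond(s) = 11.)

11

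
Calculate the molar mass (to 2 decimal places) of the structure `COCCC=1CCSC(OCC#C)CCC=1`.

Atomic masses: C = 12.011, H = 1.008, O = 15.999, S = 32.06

Molecular formula: C13H20O2S.
M = 13×12.011 + 20×1.008 + 2×15.999 + 1×32.06 = 240.36 g/mol.

240.36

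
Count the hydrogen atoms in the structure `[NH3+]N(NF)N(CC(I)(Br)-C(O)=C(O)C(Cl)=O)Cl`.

Hydrogens are implicit in SMILES; fill each atom to its normal valence:
  4 × C: no H
  2 × Cl: no H
  2 × N: no H
  2 × O: 1 H each → 2
  1 × Br: no H
  1 × C: 2 H
  1 × F: no H
  1 × I: no H
  1 × N (charge +1): 3 H
  1 × N: 1 H
  1 × O: no H
  Total hydrogens = 8.

8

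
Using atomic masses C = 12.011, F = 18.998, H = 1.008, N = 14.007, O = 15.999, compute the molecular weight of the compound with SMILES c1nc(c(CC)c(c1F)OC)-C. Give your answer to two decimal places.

Molecular formula: C9H12FNO.
M = 9×12.011 + 1×18.998 + 12×1.008 + 1×14.007 + 1×15.999 = 169.20 g/mol.

169.20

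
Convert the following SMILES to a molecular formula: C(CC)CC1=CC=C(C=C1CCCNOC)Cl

C14H22ClNO

Heavy atoms from the SMILES: 14 C, 1 Cl, 1 N, 1 O.
Implicit hydrogens by atom environment:
  6 × C: 2 H each → 12
  3 × C (aromatic): 1 H each → 3
  3 × C (aromatic): no H
  2 × C: 3 H each → 6
  1 × Cl: no H
  1 × N: 1 H
  1 × O: no H
  Total hydrogens = 22.
Molecular formula: C14H22ClNO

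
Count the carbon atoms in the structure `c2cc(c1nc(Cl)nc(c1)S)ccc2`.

10

The symbol for carbon appears 10 times in the SMILES. Lowercase c denotes aromatic carbon and counts toward C.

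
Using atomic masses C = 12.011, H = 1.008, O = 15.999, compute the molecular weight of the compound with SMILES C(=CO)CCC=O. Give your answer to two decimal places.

Molecular formula: C5H8O2.
M = 5×12.011 + 8×1.008 + 2×15.999 = 100.12 g/mol.

100.12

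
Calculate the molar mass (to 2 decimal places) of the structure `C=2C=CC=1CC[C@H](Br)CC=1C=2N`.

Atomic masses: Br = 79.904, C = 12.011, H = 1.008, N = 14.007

Molecular formula: C10H12BrN.
M = 1×79.904 + 10×12.011 + 12×1.008 + 1×14.007 = 226.12 g/mol.

226.12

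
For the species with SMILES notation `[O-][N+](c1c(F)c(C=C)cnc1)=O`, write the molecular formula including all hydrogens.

Heavy atoms from the SMILES: 7 C, 1 F, 2 N, 2 O.
Implicit hydrogens by atom environment:
  3 × C (aromatic): no H
  2 × C (aromatic): 1 H each → 2
  1 × C: 2 H
  1 × C: 1 H
  1 × F: no H
  1 × N (aromatic): no H
  1 × N (charge +1): no H
  1 × O: no H
  1 × O (charge -1): no H
  Total hydrogens = 5.
Molecular formula: C7H5FN2O2

C7H5FN2O2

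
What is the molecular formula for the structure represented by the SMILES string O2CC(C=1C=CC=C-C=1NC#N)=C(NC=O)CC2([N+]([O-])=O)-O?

Heavy atoms from the SMILES: 13 C, 4 N, 5 O.
Implicit hydrogens by atom environment:
  4 × C (aromatic): 1 H each → 4
  4 × C: no H
  3 × O: no H
  2 × C: 2 H each → 4
  2 × C (aromatic): no H
  2 × N: 1 H each → 2
  1 × C: 1 H
  1 × N: no H
  1 × N (charge +1): no H
  1 × O: 1 H
  1 × O (charge -1): no H
  Total hydrogens = 12.
Molecular formula: C13H12N4O5

C13H12N4O5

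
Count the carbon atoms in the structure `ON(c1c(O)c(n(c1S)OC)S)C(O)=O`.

6

The symbol for carbon appears 6 times in the SMILES. Lowercase c denotes aromatic carbon and counts toward C.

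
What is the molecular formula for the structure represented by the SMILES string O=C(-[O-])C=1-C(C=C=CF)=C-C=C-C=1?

Heavy atoms from the SMILES: 10 C, 1 F, 2 O.
Implicit hydrogens by atom environment:
  4 × C (aromatic): 1 H each → 4
  2 × C: 1 H each → 2
  2 × C: no H
  2 × C (aromatic): no H
  1 × F: no H
  1 × O: no H
  1 × O (charge -1): no H
  Total hydrogens = 6.
Net charge -1.
Molecular formula: C10H6FO2-

C10H6FO2-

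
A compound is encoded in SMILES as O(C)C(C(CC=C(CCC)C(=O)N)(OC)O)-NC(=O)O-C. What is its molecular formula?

Heavy atoms from the SMILES: 13 C, 2 N, 6 O.
Implicit hydrogens by atom environment:
  5 × O: no H
  4 × C: 3 H each → 12
  4 × C: no H
  3 × C: 2 H each → 6
  2 × C: 1 H each → 2
  1 × N: 2 H
  1 × N: 1 H
  1 × O: 1 H
  Total hydrogens = 24.
Molecular formula: C13H24N2O6

C13H24N2O6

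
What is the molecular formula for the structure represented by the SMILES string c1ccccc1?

C6H6

Heavy atoms from the SMILES: 6 C.
Implicit hydrogens by atom environment:
  6 × C (aromatic): 1 H each → 6
  Total hydrogens = 6.
Molecular formula: C6H6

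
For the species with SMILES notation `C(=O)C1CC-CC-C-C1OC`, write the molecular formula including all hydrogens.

C9H16O2

Heavy atoms from the SMILES: 9 C, 2 O.
Implicit hydrogens by atom environment:
  5 × C: 2 H each → 10
  3 × C: 1 H each → 3
  2 × O: no H
  1 × C: 3 H
  Total hydrogens = 16.
Molecular formula: C9H16O2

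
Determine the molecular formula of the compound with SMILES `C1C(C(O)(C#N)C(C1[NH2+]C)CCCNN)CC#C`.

C13H23N4O+

Heavy atoms from the SMILES: 13 C, 4 N, 1 O.
Implicit hydrogens by atom environment:
  5 × C: 2 H each → 10
  4 × C: 1 H each → 4
  3 × C: no H
  1 × C: 3 H
  1 × N (charge +1): 2 H
  1 × N: 2 H
  1 × N: 1 H
  1 × N: no H
  1 × O: 1 H
  Total hydrogens = 23.
Net charge +1.
Molecular formula: C13H23N4O+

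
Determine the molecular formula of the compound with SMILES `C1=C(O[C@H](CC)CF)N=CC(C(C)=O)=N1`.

Heavy atoms from the SMILES: 10 C, 1 F, 2 N, 2 O.
Implicit hydrogens by atom environment:
  2 × C: 3 H each → 6
  2 × C: 2 H each → 4
  2 × C (aromatic): 1 H each → 2
  2 × C (aromatic): no H
  2 × N (aromatic): no H
  2 × O: no H
  1 × C: 1 H
  1 × C: no H
  1 × F: no H
  Total hydrogens = 13.
Molecular formula: C10H13FN2O2

C10H13FN2O2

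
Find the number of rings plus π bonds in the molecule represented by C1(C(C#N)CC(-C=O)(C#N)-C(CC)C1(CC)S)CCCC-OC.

Molecular formula from the SMILES: C18H28N2O2S.
DoU = (2C + 2 + N − H − X)/2 = (2·18 + 2 + 2 − 28 − 0)/2 = 12/2 = 6.
(Structurally: 1 ring(s) + 5 π bond(s) = 6.)

6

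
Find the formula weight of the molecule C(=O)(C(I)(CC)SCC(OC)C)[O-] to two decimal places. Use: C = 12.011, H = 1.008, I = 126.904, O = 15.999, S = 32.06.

317.16

Molecular formula: C8H14IO3S-.
M = 8×12.011 + 14×1.008 + 1×126.904 + 3×15.999 + 1×32.06 = 317.16 g/mol.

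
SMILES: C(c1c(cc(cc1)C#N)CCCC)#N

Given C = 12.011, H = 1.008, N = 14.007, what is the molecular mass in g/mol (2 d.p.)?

184.24

Molecular formula: C12H12N2.
M = 12×12.011 + 12×1.008 + 2×14.007 = 184.24 g/mol.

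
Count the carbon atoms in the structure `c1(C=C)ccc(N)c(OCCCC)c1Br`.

The symbol for carbon appears 12 times in the SMILES. Lowercase c denotes aromatic carbon and counts toward C.

12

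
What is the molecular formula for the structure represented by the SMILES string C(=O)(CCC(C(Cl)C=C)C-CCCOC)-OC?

Heavy atoms from the SMILES: 13 C, 1 Cl, 3 O.
Implicit hydrogens by atom environment:
  7 × C: 2 H each → 14
  3 × C: 1 H each → 3
  3 × O: no H
  2 × C: 3 H each → 6
  1 × C: no H
  1 × Cl: no H
  Total hydrogens = 23.
Molecular formula: C13H23ClO3

C13H23ClO3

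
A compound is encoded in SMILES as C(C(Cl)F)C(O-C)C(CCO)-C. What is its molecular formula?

C8H16ClFO2

Heavy atoms from the SMILES: 8 C, 1 Cl, 1 F, 2 O.
Implicit hydrogens by atom environment:
  3 × C: 2 H each → 6
  3 × C: 1 H each → 3
  2 × C: 3 H each → 6
  1 × Cl: no H
  1 × F: no H
  1 × O: 1 H
  1 × O: no H
  Total hydrogens = 16.
Molecular formula: C8H16ClFO2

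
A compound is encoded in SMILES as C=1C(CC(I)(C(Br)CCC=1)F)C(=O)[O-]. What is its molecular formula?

Heavy atoms from the SMILES: 1 Br, 9 C, 1 F, 1 I, 2 O.
Implicit hydrogens by atom environment:
  4 × C: 1 H each → 4
  3 × C: 2 H each → 6
  2 × C: no H
  1 × Br: no H
  1 × F: no H
  1 × I: no H
  1 × O: no H
  1 × O (charge -1): no H
  Total hydrogens = 10.
Net charge -1.
Molecular formula: C9H10BrFIO2-

C9H10BrFIO2-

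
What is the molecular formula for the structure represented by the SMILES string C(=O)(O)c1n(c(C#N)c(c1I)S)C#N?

Heavy atoms from the SMILES: 7 C, 1 I, 3 N, 2 O, 1 S.
Implicit hydrogens by atom environment:
  4 × C (aromatic): no H
  3 × C: no H
  2 × N: no H
  1 × I: no H
  1 × N (aromatic): no H
  1 × O: 1 H
  1 × O: no H
  1 × S: 1 H
  Total hydrogens = 2.
Molecular formula: C7H2IN3O2S

C7H2IN3O2S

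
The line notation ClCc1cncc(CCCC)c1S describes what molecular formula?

C10H14ClNS

Heavy atoms from the SMILES: 10 C, 1 Cl, 1 N, 1 S.
Implicit hydrogens by atom environment:
  4 × C: 2 H each → 8
  3 × C (aromatic): no H
  2 × C (aromatic): 1 H each → 2
  1 × C: 3 H
  1 × Cl: no H
  1 × N (aromatic): no H
  1 × S: 1 H
  Total hydrogens = 14.
Molecular formula: C10H14ClNS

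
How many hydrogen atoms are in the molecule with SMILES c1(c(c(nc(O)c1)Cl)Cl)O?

Hydrogens are implicit in SMILES; fill each atom to its normal valence:
  4 × C (aromatic): no H
  2 × Cl: no H
  2 × O: 1 H each → 2
  1 × C (aromatic): 1 H
  1 × N (aromatic): no H
  Total hydrogens = 3.

3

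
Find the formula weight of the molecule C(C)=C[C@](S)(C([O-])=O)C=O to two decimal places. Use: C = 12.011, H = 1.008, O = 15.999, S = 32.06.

Molecular formula: C6H7O3S-.
M = 6×12.011 + 7×1.008 + 3×15.999 + 1×32.06 = 159.18 g/mol.

159.18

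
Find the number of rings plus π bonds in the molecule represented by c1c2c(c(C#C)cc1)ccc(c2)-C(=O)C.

10

Molecular formula from the SMILES: C14H10O.
DoU = (2C + 2 + N − H − X)/2 = (2·14 + 2 + 0 − 10 − 0)/2 = 20/2 = 10.
(Structurally: 2 ring(s) + 8 π bond(s) = 10.)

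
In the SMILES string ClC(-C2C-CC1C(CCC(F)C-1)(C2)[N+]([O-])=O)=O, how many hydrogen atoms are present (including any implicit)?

15

Hydrogens are implicit in SMILES; fill each atom to its normal valence:
  6 × C: 2 H each → 12
  3 × C: 1 H each → 3
  2 × C: no H
  2 × O: no H
  1 × Cl: no H
  1 × F: no H
  1 × N (charge +1): no H
  1 × O (charge -1): no H
  Total hydrogens = 15.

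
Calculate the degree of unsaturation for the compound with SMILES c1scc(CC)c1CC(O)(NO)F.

3

Molecular formula from the SMILES: C8H12FNO2S.
DoU = (2C + 2 + N − H − X)/2 = (2·8 + 2 + 1 − 12 − 1)/2 = 6/2 = 3.
(Structurally: 1 ring(s) + 2 π bond(s) = 3.)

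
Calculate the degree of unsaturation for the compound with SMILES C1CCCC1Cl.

1

Molecular formula from the SMILES: C5H9Cl.
DoU = (2C + 2 + N − H − X)/2 = (2·5 + 2 + 0 − 9 − 1)/2 = 2/2 = 1.
(Structurally: 1 ring(s) + 0 π bond(s) = 1.)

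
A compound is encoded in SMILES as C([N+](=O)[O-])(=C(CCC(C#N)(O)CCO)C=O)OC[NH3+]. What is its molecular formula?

Heavy atoms from the SMILES: 10 C, 3 N, 6 O.
Implicit hydrogens by atom environment:
  5 × C: 2 H each → 10
  4 × C: no H
  3 × O: no H
  2 × O: 1 H each → 2
  1 × C: 1 H
  1 × N (charge +1): 3 H
  1 × N (charge +1): no H
  1 × N: no H
  1 × O (charge -1): no H
  Total hydrogens = 16.
Net charge +1.
Molecular formula: C10H16N3O6+

C10H16N3O6+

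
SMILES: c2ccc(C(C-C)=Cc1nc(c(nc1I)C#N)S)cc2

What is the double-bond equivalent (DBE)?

11

Molecular formula from the SMILES: C15H12IN3S.
DoU = (2C + 2 + N − H − X)/2 = (2·15 + 2 + 3 − 12 − 1)/2 = 22/2 = 11.
(Structurally: 2 ring(s) + 9 π bond(s) = 11.)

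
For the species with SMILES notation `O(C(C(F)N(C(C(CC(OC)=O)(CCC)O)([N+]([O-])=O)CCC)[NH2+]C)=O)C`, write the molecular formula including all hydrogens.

C15H29FN3O7+

Heavy atoms from the SMILES: 15 C, 1 F, 3 N, 7 O.
Implicit hydrogens by atom environment:
  5 × C: 3 H each → 15
  5 × C: 2 H each → 10
  5 × O: no H
  4 × C: no H
  1 × C: 1 H
  1 × F: no H
  1 × N (charge +1): 2 H
  1 × N: no H
  1 × N (charge +1): no H
  1 × O: 1 H
  1 × O (charge -1): no H
  Total hydrogens = 29.
Net charge +1.
Molecular formula: C15H29FN3O7+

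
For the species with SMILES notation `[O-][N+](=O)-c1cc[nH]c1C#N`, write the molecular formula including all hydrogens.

C5H3N3O2

Heavy atoms from the SMILES: 5 C, 3 N, 2 O.
Implicit hydrogens by atom environment:
  2 × C (aromatic): 1 H each → 2
  2 × C (aromatic): no H
  1 × C: no H
  1 × N (aromatic): 1 H
  1 × N: no H
  1 × N (charge +1): no H
  1 × O: no H
  1 × O (charge -1): no H
  Total hydrogens = 3.
Molecular formula: C5H3N3O2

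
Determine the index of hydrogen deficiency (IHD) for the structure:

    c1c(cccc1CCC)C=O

Molecular formula from the SMILES: C10H12O.
DoU = (2C + 2 + N − H − X)/2 = (2·10 + 2 + 0 − 12 − 0)/2 = 10/2 = 5.
(Structurally: 1 ring(s) + 4 π bond(s) = 5.)

5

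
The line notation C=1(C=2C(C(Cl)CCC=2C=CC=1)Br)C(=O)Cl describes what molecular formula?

Heavy atoms from the SMILES: 1 Br, 11 C, 2 Cl, 1 O.
Implicit hydrogens by atom environment:
  3 × C (aromatic): 1 H each → 3
  3 × C (aromatic): no H
  2 × C: 2 H each → 4
  2 × C: 1 H each → 2
  2 × Cl: no H
  1 × Br: no H
  1 × C: no H
  1 × O: no H
  Total hydrogens = 9.
Molecular formula: C11H9BrCl2O

C11H9BrCl2O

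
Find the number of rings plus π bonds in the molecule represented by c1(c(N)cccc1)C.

4

Molecular formula from the SMILES: C7H9N.
DoU = (2C + 2 + N − H − X)/2 = (2·7 + 2 + 1 − 9 − 0)/2 = 8/2 = 4.
(Structurally: 1 ring(s) + 3 π bond(s) = 4.)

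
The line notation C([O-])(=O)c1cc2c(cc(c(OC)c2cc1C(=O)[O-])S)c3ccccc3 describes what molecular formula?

[C19H12O5S]2-

Heavy atoms from the SMILES: 19 C, 5 O, 1 S.
Implicit hydrogens by atom environment:
  8 × C (aromatic): 1 H each → 8
  8 × C (aromatic): no H
  3 × O: no H
  2 × C: no H
  2 × O (charge -1): no H
  1 × C: 3 H
  1 × S: 1 H
  Total hydrogens = 12.
Net charge -2.
Molecular formula: [C19H12O5S]2-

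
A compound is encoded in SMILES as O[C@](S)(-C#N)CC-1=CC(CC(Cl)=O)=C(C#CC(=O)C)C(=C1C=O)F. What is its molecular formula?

Heavy atoms from the SMILES: 16 C, 1 Cl, 1 F, 1 N, 4 O, 1 S.
Implicit hydrogens by atom environment:
  6 × C: no H
  5 × C (aromatic): no H
  3 × O: no H
  2 × C: 2 H each → 4
  1 × C: 3 H
  1 × C (aromatic): 1 H
  1 × C: 1 H
  1 × Cl: no H
  1 × F: no H
  1 × N: no H
  1 × O: 1 H
  1 × S: 1 H
  Total hydrogens = 11.
Molecular formula: C16H11ClFNO4S

C16H11ClFNO4S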